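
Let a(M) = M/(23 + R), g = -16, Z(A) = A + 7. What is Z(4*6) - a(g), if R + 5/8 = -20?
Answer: 717/19 ≈ 37.737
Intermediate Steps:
R = -165/8 (R = -5/8 - 20 = -165/8 ≈ -20.625)
Z(A) = 7 + A
a(M) = 8*M/19 (a(M) = M/(23 - 165/8) = M/(19/8) = 8*M/19)
Z(4*6) - a(g) = (7 + 4*6) - 8*(-16)/19 = (7 + 24) - 1*(-128/19) = 31 + 128/19 = 717/19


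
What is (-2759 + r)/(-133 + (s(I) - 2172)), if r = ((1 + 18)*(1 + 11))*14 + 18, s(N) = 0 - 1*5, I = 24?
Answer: -41/210 ≈ -0.19524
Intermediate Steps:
s(N) = -5 (s(N) = 0 - 5 = -5)
r = 3210 (r = (19*12)*14 + 18 = 228*14 + 18 = 3192 + 18 = 3210)
(-2759 + r)/(-133 + (s(I) - 2172)) = (-2759 + 3210)/(-133 + (-5 - 2172)) = 451/(-133 - 2177) = 451/(-2310) = 451*(-1/2310) = -41/210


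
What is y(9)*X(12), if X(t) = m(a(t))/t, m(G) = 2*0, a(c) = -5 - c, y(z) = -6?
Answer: 0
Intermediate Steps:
m(G) = 0
X(t) = 0 (X(t) = 0/t = 0)
y(9)*X(12) = -6*0 = 0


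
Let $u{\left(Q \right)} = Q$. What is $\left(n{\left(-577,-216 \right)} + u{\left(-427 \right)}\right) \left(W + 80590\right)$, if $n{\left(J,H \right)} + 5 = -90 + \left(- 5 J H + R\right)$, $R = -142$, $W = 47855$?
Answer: $-80127073680$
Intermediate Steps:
$n{\left(J,H \right)} = -237 - 5 H J$ ($n{\left(J,H \right)} = -5 + \left(-90 + \left(- 5 J H - 142\right)\right) = -5 - \left(232 + 5 H J\right) = -237 - 5 H J$)
$\left(n{\left(-577,-216 \right)} + u{\left(-427 \right)}\right) \left(W + 80590\right) = \left(\left(-237 - \left(-1080\right) \left(-577\right)\right) - 427\right) \left(47855 + 80590\right) = \left(\left(-237 - 623160\right) - 427\right) 128445 = \left(-623397 - 427\right) 128445 = \left(-623824\right) 128445 = -80127073680$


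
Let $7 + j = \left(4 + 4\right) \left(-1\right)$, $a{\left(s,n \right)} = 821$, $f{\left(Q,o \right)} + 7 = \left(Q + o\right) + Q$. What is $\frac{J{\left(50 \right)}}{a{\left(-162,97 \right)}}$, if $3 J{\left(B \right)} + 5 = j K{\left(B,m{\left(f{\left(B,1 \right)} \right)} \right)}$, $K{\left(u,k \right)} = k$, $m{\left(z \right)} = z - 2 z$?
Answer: $\frac{1405}{2463} \approx 0.57044$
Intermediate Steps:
$f{\left(Q,o \right)} = -7 + o + 2 Q$ ($f{\left(Q,o \right)} = -7 + \left(\left(Q + o\right) + Q\right) = -7 + \left(o + 2 Q\right) = -7 + o + 2 Q$)
$m{\left(z \right)} = - z$
$j = -15$ ($j = -7 + \left(4 + 4\right) \left(-1\right) = -7 + 8 \left(-1\right) = -7 - 8 = -15$)
$J{\left(B \right)} = - \frac{95}{3} + 10 B$ ($J{\left(B \right)} = - \frac{5}{3} + \frac{\left(-15\right) \left(- (-7 + 1 + 2 B)\right)}{3} = - \frac{5}{3} + \frac{\left(-15\right) \left(- (-6 + 2 B)\right)}{3} = - \frac{5}{3} + \frac{\left(-15\right) \left(6 - 2 B\right)}{3} = - \frac{5}{3} + \frac{-90 + 30 B}{3} = - \frac{5}{3} + \left(-30 + 10 B\right) = - \frac{95}{3} + 10 B$)
$\frac{J{\left(50 \right)}}{a{\left(-162,97 \right)}} = \frac{- \frac{95}{3} + 10 \cdot 50}{821} = \left(- \frac{95}{3} + 500\right) \frac{1}{821} = \frac{1405}{3} \cdot \frac{1}{821} = \frac{1405}{2463}$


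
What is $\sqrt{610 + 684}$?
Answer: $\sqrt{1294} \approx 35.972$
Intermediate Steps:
$\sqrt{610 + 684} = \sqrt{1294}$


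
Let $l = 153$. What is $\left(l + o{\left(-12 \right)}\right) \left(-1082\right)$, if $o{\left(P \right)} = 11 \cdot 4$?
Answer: $-213154$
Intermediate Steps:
$o{\left(P \right)} = 44$
$\left(l + o{\left(-12 \right)}\right) \left(-1082\right) = \left(153 + 44\right) \left(-1082\right) = 197 \left(-1082\right) = -213154$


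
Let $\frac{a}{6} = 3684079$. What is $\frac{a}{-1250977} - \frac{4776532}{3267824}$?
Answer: $- \frac{2793173654155}{145999023716} \approx -19.131$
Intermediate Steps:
$a = 22104474$ ($a = 6 \cdot 3684079 = 22104474$)
$\frac{a}{-1250977} - \frac{4776532}{3267824} = \frac{22104474}{-1250977} - \frac{4776532}{3267824} = 22104474 \left(- \frac{1}{1250977}\right) - \frac{1194133}{816956} = - \frac{3157782}{178711} - \frac{1194133}{816956} = - \frac{2793173654155}{145999023716}$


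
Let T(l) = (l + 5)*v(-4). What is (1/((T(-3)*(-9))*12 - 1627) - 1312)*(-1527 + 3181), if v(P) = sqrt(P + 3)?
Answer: -5845645442738/2693785 + 357264*I/2693785 ≈ -2.17e+6 + 0.13263*I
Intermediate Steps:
v(P) = sqrt(3 + P)
T(l) = I*(5 + l) (T(l) = (l + 5)*sqrt(3 - 4) = (5 + l)*sqrt(-1) = (5 + l)*I = I*(5 + l))
(1/((T(-3)*(-9))*12 - 1627) - 1312)*(-1527 + 3181) = (1/(((I*(5 - 3))*(-9))*12 - 1627) - 1312)*(-1527 + 3181) = (1/(((I*2)*(-9))*12 - 1627) - 1312)*1654 = (1/(((2*I)*(-9))*12 - 1627) - 1312)*1654 = (1/(-18*I*12 - 1627) - 1312)*1654 = (1/(-216*I - 1627) - 1312)*1654 = (1/(-1627 - 216*I) - 1312)*1654 = ((-1627 + 216*I)/2693785 - 1312)*1654 = (-1312 + (-1627 + 216*I)/2693785)*1654 = -2170048 + 1654*(-1627 + 216*I)/2693785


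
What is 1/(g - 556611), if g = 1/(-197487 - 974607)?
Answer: -1172094/652400413435 ≈ -1.7966e-6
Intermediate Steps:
g = -1/1172094 (g = 1/(-1172094) = -1/1172094 ≈ -8.5317e-7)
1/(g - 556611) = 1/(-1/1172094 - 556611) = 1/(-652400413435/1172094) = -1172094/652400413435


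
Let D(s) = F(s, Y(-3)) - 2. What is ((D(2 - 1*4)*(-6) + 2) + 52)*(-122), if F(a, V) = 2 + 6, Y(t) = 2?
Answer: -2196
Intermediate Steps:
F(a, V) = 8
D(s) = 6 (D(s) = 8 - 2 = 6)
((D(2 - 1*4)*(-6) + 2) + 52)*(-122) = ((6*(-6) + 2) + 52)*(-122) = ((-36 + 2) + 52)*(-122) = (-34 + 52)*(-122) = 18*(-122) = -2196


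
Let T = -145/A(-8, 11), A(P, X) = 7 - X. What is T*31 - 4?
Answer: 4479/4 ≈ 1119.8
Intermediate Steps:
T = 145/4 (T = -145/(7 - 1*11) = -145/(7 - 11) = -145/(-4) = -145*(-¼) = 145/4 ≈ 36.250)
T*31 - 4 = (145/4)*31 - 4 = 4495/4 - 4 = 4479/4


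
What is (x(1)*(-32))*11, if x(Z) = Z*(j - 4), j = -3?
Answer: 2464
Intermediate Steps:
x(Z) = -7*Z (x(Z) = Z*(-3 - 4) = Z*(-7) = -7*Z)
(x(1)*(-32))*11 = (-7*1*(-32))*11 = -7*(-32)*11 = 224*11 = 2464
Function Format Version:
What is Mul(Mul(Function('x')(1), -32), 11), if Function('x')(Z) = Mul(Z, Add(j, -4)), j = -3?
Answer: 2464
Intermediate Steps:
Function('x')(Z) = Mul(-7, Z) (Function('x')(Z) = Mul(Z, Add(-3, -4)) = Mul(Z, -7) = Mul(-7, Z))
Mul(Mul(Function('x')(1), -32), 11) = Mul(Mul(Mul(-7, 1), -32), 11) = Mul(Mul(-7, -32), 11) = Mul(224, 11) = 2464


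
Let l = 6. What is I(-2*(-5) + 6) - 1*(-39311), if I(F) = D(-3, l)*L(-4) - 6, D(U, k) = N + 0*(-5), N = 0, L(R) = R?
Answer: 39305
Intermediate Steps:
D(U, k) = 0 (D(U, k) = 0 + 0*(-5) = 0 + 0 = 0)
I(F) = -6 (I(F) = 0*(-4) - 6 = 0 - 6 = -6)
I(-2*(-5) + 6) - 1*(-39311) = -6 - 1*(-39311) = -6 + 39311 = 39305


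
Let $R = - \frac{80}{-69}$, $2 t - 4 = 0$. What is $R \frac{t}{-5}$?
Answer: $- \frac{32}{69} \approx -0.46377$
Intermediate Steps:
$t = 2$ ($t = 2 + \frac{1}{2} \cdot 0 = 2 + 0 = 2$)
$R = \frac{80}{69}$ ($R = \left(-80\right) \left(- \frac{1}{69}\right) = \frac{80}{69} \approx 1.1594$)
$R \frac{t}{-5} = \frac{80 \frac{2}{-5}}{69} = \frac{80 \cdot 2 \left(- \frac{1}{5}\right)}{69} = \frac{80}{69} \left(- \frac{2}{5}\right) = - \frac{32}{69}$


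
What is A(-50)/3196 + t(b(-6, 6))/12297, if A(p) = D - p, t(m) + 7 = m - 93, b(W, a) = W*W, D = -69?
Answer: -438187/39301212 ≈ -0.011149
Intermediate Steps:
b(W, a) = W**2
t(m) = -100 + m (t(m) = -7 + (m - 93) = -7 + (-93 + m) = -100 + m)
A(p) = -69 - p
A(-50)/3196 + t(b(-6, 6))/12297 = (-69 - 1*(-50))/3196 + (-100 + (-6)**2)/12297 = (-69 + 50)*(1/3196) + (-100 + 36)*(1/12297) = -19*1/3196 - 64*1/12297 = -19/3196 - 64/12297 = -438187/39301212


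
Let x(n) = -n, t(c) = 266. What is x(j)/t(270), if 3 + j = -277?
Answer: 20/19 ≈ 1.0526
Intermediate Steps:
j = -280 (j = -3 - 277 = -280)
x(j)/t(270) = -1*(-280)/266 = 280*(1/266) = 20/19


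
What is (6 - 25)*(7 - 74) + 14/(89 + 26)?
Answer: 146409/115 ≈ 1273.1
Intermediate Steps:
(6 - 25)*(7 - 74) + 14/(89 + 26) = -19*(-67) + 14/115 = 1273 + 14*(1/115) = 1273 + 14/115 = 146409/115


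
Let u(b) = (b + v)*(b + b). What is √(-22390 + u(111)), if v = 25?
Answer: √7802 ≈ 88.329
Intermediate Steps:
u(b) = 2*b*(25 + b) (u(b) = (b + 25)*(b + b) = (25 + b)*(2*b) = 2*b*(25 + b))
√(-22390 + u(111)) = √(-22390 + 2*111*(25 + 111)) = √(-22390 + 2*111*136) = √(-22390 + 30192) = √7802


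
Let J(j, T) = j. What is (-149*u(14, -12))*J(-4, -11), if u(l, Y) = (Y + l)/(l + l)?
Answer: 298/7 ≈ 42.571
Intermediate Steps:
u(l, Y) = (Y + l)/(2*l) (u(l, Y) = (Y + l)/((2*l)) = (Y + l)*(1/(2*l)) = (Y + l)/(2*l))
(-149*u(14, -12))*J(-4, -11) = -149*(-12 + 14)/(2*14)*(-4) = -149*2/(2*14)*(-4) = -149*1/14*(-4) = -149/14*(-4) = 298/7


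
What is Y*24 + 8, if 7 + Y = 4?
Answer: -64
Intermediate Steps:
Y = -3 (Y = -7 + 4 = -3)
Y*24 + 8 = -3*24 + 8 = -72 + 8 = -64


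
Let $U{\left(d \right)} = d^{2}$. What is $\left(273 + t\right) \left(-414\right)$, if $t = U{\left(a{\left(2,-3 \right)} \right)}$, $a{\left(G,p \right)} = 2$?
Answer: $-114678$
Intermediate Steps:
$t = 4$ ($t = 2^{2} = 4$)
$\left(273 + t\right) \left(-414\right) = \left(273 + 4\right) \left(-414\right) = 277 \left(-414\right) = -114678$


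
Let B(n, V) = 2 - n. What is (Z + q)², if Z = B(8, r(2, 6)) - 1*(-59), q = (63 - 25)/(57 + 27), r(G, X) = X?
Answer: 5040025/1764 ≈ 2857.2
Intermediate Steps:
q = 19/42 (q = 38/84 = 38*(1/84) = 19/42 ≈ 0.45238)
Z = 53 (Z = (2 - 1*8) - 1*(-59) = (2 - 8) + 59 = -6 + 59 = 53)
(Z + q)² = (53 + 19/42)² = (2245/42)² = 5040025/1764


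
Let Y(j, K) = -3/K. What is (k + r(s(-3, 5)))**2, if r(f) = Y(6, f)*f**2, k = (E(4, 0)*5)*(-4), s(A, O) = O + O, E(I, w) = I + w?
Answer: 12100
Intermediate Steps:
s(A, O) = 2*O
k = -80 (k = ((4 + 0)*5)*(-4) = (4*5)*(-4) = 20*(-4) = -80)
r(f) = -3*f (r(f) = (-3/f)*f**2 = -3*f)
(k + r(s(-3, 5)))**2 = (-80 - 6*5)**2 = (-80 - 3*10)**2 = (-80 - 30)**2 = (-110)**2 = 12100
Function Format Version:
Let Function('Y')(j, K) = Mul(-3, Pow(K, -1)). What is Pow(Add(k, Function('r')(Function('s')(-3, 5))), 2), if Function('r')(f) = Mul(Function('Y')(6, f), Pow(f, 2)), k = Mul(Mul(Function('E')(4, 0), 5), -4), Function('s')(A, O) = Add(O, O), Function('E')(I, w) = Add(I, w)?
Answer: 12100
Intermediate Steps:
Function('s')(A, O) = Mul(2, O)
k = -80 (k = Mul(Mul(Add(4, 0), 5), -4) = Mul(Mul(4, 5), -4) = Mul(20, -4) = -80)
Function('r')(f) = Mul(-3, f) (Function('r')(f) = Mul(Mul(-3, Pow(f, -1)), Pow(f, 2)) = Mul(-3, f))
Pow(Add(k, Function('r')(Function('s')(-3, 5))), 2) = Pow(Add(-80, Mul(-3, Mul(2, 5))), 2) = Pow(Add(-80, Mul(-3, 10)), 2) = Pow(Add(-80, -30), 2) = Pow(-110, 2) = 12100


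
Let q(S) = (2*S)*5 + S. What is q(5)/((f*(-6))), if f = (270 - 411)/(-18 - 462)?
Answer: -4400/141 ≈ -31.206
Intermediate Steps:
f = 47/160 (f = -141/(-480) = -141*(-1/480) = 47/160 ≈ 0.29375)
q(S) = 11*S (q(S) = 10*S + S = 11*S)
q(5)/((f*(-6))) = (11*5)/(((47/160)*(-6))) = 55/(-141/80) = 55*(-80/141) = -4400/141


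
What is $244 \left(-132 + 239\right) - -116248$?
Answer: $142356$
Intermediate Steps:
$244 \left(-132 + 239\right) - -116248 = 244 \cdot 107 + 116248 = 26108 + 116248 = 142356$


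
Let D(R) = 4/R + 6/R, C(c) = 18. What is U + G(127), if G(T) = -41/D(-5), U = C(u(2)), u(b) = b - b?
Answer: 77/2 ≈ 38.500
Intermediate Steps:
u(b) = 0
U = 18
D(R) = 10/R
G(T) = 41/2 (G(T) = -41/(10/(-5)) = -41/(10*(-⅕)) = -41/(-2) = -41*(-½) = 41/2)
U + G(127) = 18 + 41/2 = 77/2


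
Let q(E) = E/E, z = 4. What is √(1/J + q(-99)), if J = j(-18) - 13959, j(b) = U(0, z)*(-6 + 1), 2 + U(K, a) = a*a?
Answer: 2*√49199703/14029 ≈ 0.99996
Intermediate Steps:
U(K, a) = -2 + a² (U(K, a) = -2 + a*a = -2 + a²)
q(E) = 1
j(b) = -70 (j(b) = (-2 + 4²)*(-6 + 1) = (-2 + 16)*(-5) = 14*(-5) = -70)
J = -14029 (J = -70 - 13959 = -14029)
√(1/J + q(-99)) = √(1/(-14029) + 1) = √(-1/14029 + 1) = √(14028/14029) = 2*√49199703/14029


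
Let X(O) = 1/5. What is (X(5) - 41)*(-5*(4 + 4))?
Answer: 1632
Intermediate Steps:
X(O) = ⅕
(X(5) - 41)*(-5*(4 + 4)) = (⅕ - 41)*(-5*(4 + 4)) = -(-204)*8 = -204/5*(-40) = 1632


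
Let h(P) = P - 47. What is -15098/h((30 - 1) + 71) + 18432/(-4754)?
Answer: -36376394/125981 ≈ -288.75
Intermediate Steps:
h(P) = -47 + P
-15098/h((30 - 1) + 71) + 18432/(-4754) = -15098/(-47 + ((30 - 1) + 71)) + 18432/(-4754) = -15098/(-47 + (29 + 71)) + 18432*(-1/4754) = -15098/(-47 + 100) - 9216/2377 = -15098/53 - 9216/2377 = -36376394/125981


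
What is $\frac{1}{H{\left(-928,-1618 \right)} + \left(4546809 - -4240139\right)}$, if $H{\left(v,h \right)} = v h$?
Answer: $\frac{1}{10288452} \approx 9.7196 \cdot 10^{-8}$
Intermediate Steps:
$H{\left(v,h \right)} = h v$
$\frac{1}{H{\left(-928,-1618 \right)} + \left(4546809 - -4240139\right)} = \frac{1}{\left(-1618\right) \left(-928\right) + \left(4546809 - -4240139\right)} = \frac{1}{1501504 + \left(4546809 + 4240139\right)} = \frac{1}{1501504 + 8786948} = \frac{1}{10288452}$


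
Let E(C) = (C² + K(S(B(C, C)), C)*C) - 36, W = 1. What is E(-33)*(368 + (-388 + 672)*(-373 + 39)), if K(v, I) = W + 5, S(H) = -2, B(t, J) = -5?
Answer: -80787240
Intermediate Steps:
K(v, I) = 6 (K(v, I) = 1 + 5 = 6)
E(C) = -36 + C² + 6*C (E(C) = (C² + 6*C) - 36 = -36 + C² + 6*C)
E(-33)*(368 + (-388 + 672)*(-373 + 39)) = (-36 + (-33)² + 6*(-33))*(368 + (-388 + 672)*(-373 + 39)) = (-36 + 1089 - 198)*(368 + 284*(-334)) = 855*(368 - 94856) = 855*(-94488) = -80787240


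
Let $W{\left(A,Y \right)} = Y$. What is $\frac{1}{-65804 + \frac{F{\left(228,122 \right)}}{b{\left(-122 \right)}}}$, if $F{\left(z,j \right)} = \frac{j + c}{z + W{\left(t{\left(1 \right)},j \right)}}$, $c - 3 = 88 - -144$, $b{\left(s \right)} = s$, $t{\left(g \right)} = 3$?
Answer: $- \frac{6100}{401404451} \approx -1.5197 \cdot 10^{-5}$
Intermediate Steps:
$c = 235$ ($c = 3 + \left(88 - -144\right) = 3 + \left(88 + 144\right) = 3 + 232 = 235$)
$F{\left(z,j \right)} = \frac{235 + j}{j + z}$ ($F{\left(z,j \right)} = \frac{j + 235}{z + j} = \frac{235 + j}{j + z}$)
$\frac{1}{-65804 + \frac{F{\left(228,122 \right)}}{b{\left(-122 \right)}}} = \frac{1}{-65804 + \frac{\frac{1}{122 + 228} \left(235 + 122\right)}{-122}} = \frac{1}{-65804 + \frac{1}{350} \cdot 357 \left(- \frac{1}{122}\right)} = \frac{1}{-65804 + \frac{51}{50} \left(- \frac{1}{122}\right)} = \frac{1}{-65804 - \frac{51}{6100}} = \frac{1}{- \frac{401404451}{6100}} = - \frac{6100}{401404451}$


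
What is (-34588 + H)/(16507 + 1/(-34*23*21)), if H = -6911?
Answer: -681496578/271077953 ≈ -2.5140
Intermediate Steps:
(-34588 + H)/(16507 + 1/(-34*23*21)) = (-34588 - 6911)/(16507 + 1/(-34*23*21)) = -41499/(16507 + 1/(-782*21)) = -41499/(16507 + 1/(-16422)) = -41499/(16507 - 1/16422) = -41499/271077953/16422 = -41499*16422/271077953 = -681496578/271077953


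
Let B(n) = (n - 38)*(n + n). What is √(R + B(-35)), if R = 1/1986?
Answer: √20154843546/1986 ≈ 71.484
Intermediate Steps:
B(n) = 2*n*(-38 + n) (B(n) = (-38 + n)*(2*n) = 2*n*(-38 + n))
R = 1/1986 ≈ 0.00050353
√(R + B(-35)) = √(1/1986 + 2*(-35)*(-38 - 35)) = √(1/1986 + 2*(-35)*(-73)) = √(1/1986 + 5110) = √(10148461/1986) = √20154843546/1986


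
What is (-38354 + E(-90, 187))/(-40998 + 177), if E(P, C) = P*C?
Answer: 55184/40821 ≈ 1.3519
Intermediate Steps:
E(P, C) = C*P
(-38354 + E(-90, 187))/(-40998 + 177) = (-38354 + 187*(-90))/(-40998 + 177) = (-38354 - 16830)/(-40821) = -55184*(-1/40821) = 55184/40821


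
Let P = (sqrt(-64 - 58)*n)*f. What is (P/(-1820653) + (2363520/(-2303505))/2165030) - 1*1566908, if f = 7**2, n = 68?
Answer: -260480562485461324/166238581005 - 3332*I*sqrt(122)/1820653 ≈ -1.5669e+6 - 0.020214*I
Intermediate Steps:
f = 49
P = 3332*I*sqrt(122) (P = (sqrt(-64 - 58)*68)*49 = (sqrt(-122)*68)*49 = ((I*sqrt(122))*68)*49 = (68*I*sqrt(122))*49 = 3332*I*sqrt(122) ≈ 36803.0*I)
(P/(-1820653) + (2363520/(-2303505))/2165030) - 1*1566908 = ((3332*I*sqrt(122))/(-1820653) + (2363520/(-2303505))/2165030) - 1*1566908 = ((3332*I*sqrt(122))*(-1/1820653) + (2363520*(-1/2303505))*(1/2165030)) - 1566908 = (-3332*I*sqrt(122)/1820653 - 157568/153567*1/2165030) - 1566908 = (-3332*I*sqrt(122)/1820653 - 78784/166238581005) - 1566908 = (-78784/166238581005 - 3332*I*sqrt(122)/1820653) - 1566908 = -260480562485461324/166238581005 - 3332*I*sqrt(122)/1820653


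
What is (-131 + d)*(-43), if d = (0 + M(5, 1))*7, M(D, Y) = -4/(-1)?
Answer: 4429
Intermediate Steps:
M(D, Y) = 4 (M(D, Y) = -4*(-1) = 4)
d = 28 (d = (0 + 4)*7 = 4*7 = 28)
(-131 + d)*(-43) = (-131 + 28)*(-43) = -103*(-43) = 4429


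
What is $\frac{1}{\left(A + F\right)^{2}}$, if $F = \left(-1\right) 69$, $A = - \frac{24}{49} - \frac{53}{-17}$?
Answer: $\frac{693889}{3056762944} \approx 0.000227$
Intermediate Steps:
$A = \frac{2189}{833}$ ($A = \left(-24\right) \frac{1}{49} - - \frac{53}{17} = - \frac{24}{49} + \frac{53}{17} = \frac{2189}{833} \approx 2.6278$)
$F = -69$
$\frac{1}{\left(A + F\right)^{2}} = \frac{1}{\left(\frac{2189}{833} - 69\right)^{2}} = \frac{1}{\left(- \frac{55288}{833}\right)^{2}} = \frac{1}{\frac{3056762944}{693889}} = \frac{693889}{3056762944}$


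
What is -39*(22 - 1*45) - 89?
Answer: 808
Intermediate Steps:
-39*(22 - 1*45) - 89 = -39*(22 - 45) - 89 = -39*(-23) - 89 = 897 - 89 = 808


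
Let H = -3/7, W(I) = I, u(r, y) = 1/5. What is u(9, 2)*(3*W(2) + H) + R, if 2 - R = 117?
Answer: -3986/35 ≈ -113.89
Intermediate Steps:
u(r, y) = ⅕
H = -3/7 (H = -3*⅐ = -3/7 ≈ -0.42857)
R = -115 (R = 2 - 1*117 = 2 - 117 = -115)
u(9, 2)*(3*W(2) + H) + R = (3*2 - 3/7)/5 - 115 = (6 - 3/7)/5 - 115 = (⅕)*(39/7) - 115 = 39/35 - 115 = -3986/35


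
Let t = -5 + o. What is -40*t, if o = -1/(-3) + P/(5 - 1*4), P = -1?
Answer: 680/3 ≈ 226.67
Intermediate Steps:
o = -⅔ (o = -1/(-3) - 1/(5 - 1*4) = -1*(-⅓) - 1/(5 - 4) = ⅓ - 1/1 = ⅓ - 1*1 = ⅓ - 1 = -⅔ ≈ -0.66667)
t = -17/3 (t = -5 - ⅔ = -17/3 ≈ -5.6667)
-40*t = -40*(-17/3) = 680/3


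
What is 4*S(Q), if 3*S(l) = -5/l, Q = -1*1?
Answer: 20/3 ≈ 6.6667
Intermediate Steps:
Q = -1
S(l) = -5/(3*l) (S(l) = (-5/l)/3 = -5/(3*l))
4*S(Q) = 4*(-5/3/(-1)) = 4*(-5/3*(-1)) = 4*(5/3) = 20/3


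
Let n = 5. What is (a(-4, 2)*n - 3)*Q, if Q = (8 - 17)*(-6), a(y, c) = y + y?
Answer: -2322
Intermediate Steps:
a(y, c) = 2*y
Q = 54 (Q = -9*(-6) = 54)
(a(-4, 2)*n - 3)*Q = ((2*(-4))*5 - 3)*54 = (-8*5 - 3)*54 = (-40 - 3)*54 = -43*54 = -2322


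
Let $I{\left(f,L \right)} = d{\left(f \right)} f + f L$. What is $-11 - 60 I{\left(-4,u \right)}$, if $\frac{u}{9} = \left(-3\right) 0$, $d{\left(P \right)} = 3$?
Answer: $709$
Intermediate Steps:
$u = 0$ ($u = 9 \left(\left(-3\right) 0\right) = 9 \cdot 0 = 0$)
$I{\left(f,L \right)} = 3 f + L f$ ($I{\left(f,L \right)} = 3 f + f L = 3 f + L f$)
$-11 - 60 I{\left(-4,u \right)} = -11 - 60 \left(- 4 \left(3 + 0\right)\right) = -11 - 60 \left(\left(-4\right) 3\right) = -11 - -720 = -11 + 720 = 709$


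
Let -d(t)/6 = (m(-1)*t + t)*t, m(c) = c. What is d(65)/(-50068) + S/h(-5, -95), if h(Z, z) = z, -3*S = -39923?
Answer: -39923/285 ≈ -140.08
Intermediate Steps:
S = 39923/3 (S = -⅓*(-39923) = 39923/3 ≈ 13308.)
d(t) = 0 (d(t) = -6*(-t + t)*t = -0*t = -6*0 = 0)
d(65)/(-50068) + S/h(-5, -95) = 0/(-50068) + (39923/3)/(-95) = 0*(-1/50068) + (39923/3)*(-1/95) = 0 - 39923/285 = -39923/285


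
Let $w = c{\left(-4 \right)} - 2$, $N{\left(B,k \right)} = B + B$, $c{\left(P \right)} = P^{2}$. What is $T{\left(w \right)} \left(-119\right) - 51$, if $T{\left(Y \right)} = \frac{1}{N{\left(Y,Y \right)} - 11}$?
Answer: $-58$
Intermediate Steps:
$N{\left(B,k \right)} = 2 B$
$w = 14$ ($w = \left(-4\right)^{2} - 2 = 16 - 2 = 14$)
$T{\left(Y \right)} = \frac{1}{-11 + 2 Y}$ ($T{\left(Y \right)} = \frac{1}{2 Y - 11} = \frac{1}{-11 + 2 Y}$)
$T{\left(w \right)} \left(-119\right) - 51 = \frac{1}{-11 + 2 \cdot 14} \left(-119\right) - 51 = \frac{1}{-11 + 28} \left(-119\right) - 51 = \frac{1}{17} \left(-119\right) - 51 = -7 - 51 = -58$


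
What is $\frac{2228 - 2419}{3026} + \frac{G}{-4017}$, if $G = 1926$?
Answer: $- \frac{2198441}{4051814} \approx -0.54258$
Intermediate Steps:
$\frac{2228 - 2419}{3026} + \frac{G}{-4017} = \frac{2228 - 2419}{3026} + \frac{1926}{-4017} = \left(2228 - 2419\right) \frac{1}{3026} + 1926 \left(- \frac{1}{4017}\right) = \left(-191\right) \frac{1}{3026} - \frac{642}{1339} = - \frac{191}{3026} - \frac{642}{1339} = - \frac{2198441}{4051814}$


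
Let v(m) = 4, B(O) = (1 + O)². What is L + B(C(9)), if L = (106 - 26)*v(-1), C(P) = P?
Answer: 420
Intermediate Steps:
L = 320 (L = (106 - 26)*4 = 80*4 = 320)
L + B(C(9)) = 320 + (1 + 9)² = 320 + 10² = 320 + 100 = 420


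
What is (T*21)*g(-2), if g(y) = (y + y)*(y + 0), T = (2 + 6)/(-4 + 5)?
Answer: 1344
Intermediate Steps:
T = 8 (T = 8/1 = 8*1 = 8)
g(y) = 2*y² (g(y) = (2*y)*y = 2*y²)
(T*21)*g(-2) = (8*21)*(2*(-2)²) = 168*(2*4) = 168*8 = 1344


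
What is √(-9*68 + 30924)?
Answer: 6*√842 ≈ 174.10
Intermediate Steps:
√(-9*68 + 30924) = √(-612 + 30924) = √30312 = 6*√842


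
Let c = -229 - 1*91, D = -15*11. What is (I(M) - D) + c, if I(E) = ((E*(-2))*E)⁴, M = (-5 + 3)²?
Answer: 1048421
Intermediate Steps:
M = 4 (M = (-2)² = 4)
I(E) = 16*E⁸ (I(E) = ((-2*E)*E)⁴ = (-2*E²)⁴ = 16*E⁸)
D = -165
c = -320 (c = -229 - 91 = -320)
(I(M) - D) + c = (16*4⁸ - 1*(-165)) - 320 = (16*65536 + 165) - 320 = (1048576 + 165) - 320 = 1048741 - 320 = 1048421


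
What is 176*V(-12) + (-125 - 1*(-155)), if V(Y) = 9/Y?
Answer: -102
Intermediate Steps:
176*V(-12) + (-125 - 1*(-155)) = 176*(9/(-12)) + (-125 - 1*(-155)) = 176*(9*(-1/12)) + (-125 + 155) = 176*(-¾) + 30 = -132 + 30 = -102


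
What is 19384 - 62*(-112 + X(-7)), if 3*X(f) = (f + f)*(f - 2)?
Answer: 23724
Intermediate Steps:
X(f) = 2*f*(-2 + f)/3 (X(f) = ((f + f)*(f - 2))/3 = ((2*f)*(-2 + f))/3 = (2*f*(-2 + f))/3 = 2*f*(-2 + f)/3)
19384 - 62*(-112 + X(-7)) = 19384 - 62*(-112 + (⅔)*(-7)*(-2 - 7)) = 19384 - 62*(-112 + (⅔)*(-7)*(-9)) = 19384 - 62*(-112 + 42) = 19384 - 62*(-70) = 19384 + 4340 = 23724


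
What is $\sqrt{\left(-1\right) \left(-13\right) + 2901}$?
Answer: $\sqrt{2914} \approx 53.981$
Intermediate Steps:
$\sqrt{\left(-1\right) \left(-13\right) + 2901} = \sqrt{13 + 2901} = \sqrt{2914}$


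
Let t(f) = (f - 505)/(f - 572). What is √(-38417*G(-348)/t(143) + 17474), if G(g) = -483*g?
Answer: 2*I*√62675053113718/181 ≈ 87478.0*I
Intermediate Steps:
t(f) = (-505 + f)/(-572 + f)
√(-38417*G(-348)/t(143) + 17474) = √(-38417*168084*(-572 + 143)/(-505 + 143) + 17474) = √(-38417/((-362/(-429))/168084) + 17474) = √(-38417/(-1/429*(-362)*(1/168084)) + 17474) = √(-38417/((362/429)*(1/168084)) + 17474) = √(-38417/181/36054018 + 17474) = √(-38417*36054018/181 + 17474) = √(-1385087209506/181 + 17474) = √(-1385084046712/181) = 2*I*√62675053113718/181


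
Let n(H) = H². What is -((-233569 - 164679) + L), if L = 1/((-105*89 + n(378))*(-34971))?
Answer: 1859815120969513/4669992369 ≈ 3.9825e+5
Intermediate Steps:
L = -1/4669992369 (L = 1/((-105*89 + 378²)*(-34971)) = -1/34971/(-9345 + 142884) = -1/34971/133539 = (1/133539)*(-1/34971) = -1/4669992369 ≈ -2.1413e-10)
-((-233569 - 164679) + L) = -((-233569 - 164679) - 1/4669992369) = -(-398248 - 1/4669992369) = -1*(-1859815120969513/4669992369) = 1859815120969513/4669992369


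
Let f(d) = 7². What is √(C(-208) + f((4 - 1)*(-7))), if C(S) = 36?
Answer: √85 ≈ 9.2195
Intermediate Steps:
f(d) = 49
√(C(-208) + f((4 - 1)*(-7))) = √(36 + 49) = √85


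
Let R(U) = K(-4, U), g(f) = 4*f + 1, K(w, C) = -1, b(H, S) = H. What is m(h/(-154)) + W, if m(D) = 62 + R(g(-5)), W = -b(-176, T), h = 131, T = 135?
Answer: 237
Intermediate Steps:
g(f) = 1 + 4*f
R(U) = -1
W = 176 (W = -1*(-176) = 176)
m(D) = 61 (m(D) = 62 - 1 = 61)
m(h/(-154)) + W = 61 + 176 = 237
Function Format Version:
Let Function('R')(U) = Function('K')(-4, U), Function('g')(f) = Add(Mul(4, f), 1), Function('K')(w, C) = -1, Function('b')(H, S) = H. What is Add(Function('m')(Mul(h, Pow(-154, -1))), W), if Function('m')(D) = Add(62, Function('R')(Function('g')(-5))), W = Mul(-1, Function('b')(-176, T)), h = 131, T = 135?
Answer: 237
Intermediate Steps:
Function('g')(f) = Add(1, Mul(4, f))
Function('R')(U) = -1
W = 176 (W = Mul(-1, -176) = 176)
Function('m')(D) = 61 (Function('m')(D) = Add(62, -1) = 61)
Add(Function('m')(Mul(h, Pow(-154, -1))), W) = Add(61, 176) = 237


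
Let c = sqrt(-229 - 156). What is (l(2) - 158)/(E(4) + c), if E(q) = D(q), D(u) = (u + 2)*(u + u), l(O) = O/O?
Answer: -7536/2689 + 157*I*sqrt(385)/2689 ≈ -2.8025 + 1.1456*I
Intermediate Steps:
l(O) = 1
D(u) = 2*u*(2 + u) (D(u) = (2 + u)*(2*u) = 2*u*(2 + u))
E(q) = 2*q*(2 + q)
c = I*sqrt(385) (c = sqrt(-385) = I*sqrt(385) ≈ 19.621*I)
(l(2) - 158)/(E(4) + c) = (1 - 158)/(2*4*(2 + 4) + I*sqrt(385)) = -157/(2*4*6 + I*sqrt(385)) = -157/(48 + I*sqrt(385))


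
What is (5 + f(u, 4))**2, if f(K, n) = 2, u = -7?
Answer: 49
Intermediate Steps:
(5 + f(u, 4))**2 = (5 + 2)**2 = 7**2 = 49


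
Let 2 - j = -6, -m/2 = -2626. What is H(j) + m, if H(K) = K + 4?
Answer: 5264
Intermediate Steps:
m = 5252 (m = -2*(-2626) = 5252)
j = 8 (j = 2 - 1*(-6) = 2 + 6 = 8)
H(K) = 4 + K
H(j) + m = (4 + 8) + 5252 = 12 + 5252 = 5264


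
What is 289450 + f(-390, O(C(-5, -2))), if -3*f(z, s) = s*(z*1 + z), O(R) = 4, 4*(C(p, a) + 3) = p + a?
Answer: 290490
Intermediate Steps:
C(p, a) = -3 + a/4 + p/4 (C(p, a) = -3 + (p + a)/4 = -3 + (a + p)/4 = -3 + (a/4 + p/4) = -3 + a/4 + p/4)
f(z, s) = -2*s*z/3 (f(z, s) = -s*(z*1 + z)/3 = -s*(z + z)/3 = -s*2*z/3 = -2*s*z/3)
289450 + f(-390, O(C(-5, -2))) = 289450 - ⅔*4*(-390) = 289450 + 1040 = 290490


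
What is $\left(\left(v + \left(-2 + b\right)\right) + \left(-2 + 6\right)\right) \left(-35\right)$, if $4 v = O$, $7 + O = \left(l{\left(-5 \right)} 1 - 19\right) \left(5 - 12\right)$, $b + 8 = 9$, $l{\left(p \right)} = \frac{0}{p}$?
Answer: $- \frac{2415}{2} \approx -1207.5$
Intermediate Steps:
$l{\left(p \right)} = 0$
$b = 1$ ($b = -8 + 9 = 1$)
$O = 126$ ($O = -7 + \left(0 \cdot 1 - 19\right) \left(5 - 12\right) = -7 + \left(0 - 19\right) \left(-7\right) = -7 - -133 = -7 + 133 = 126$)
$v = \frac{63}{2}$ ($v = \frac{1}{4} \cdot 126 = \frac{63}{2} \approx 31.5$)
$\left(\left(v + \left(-2 + b\right)\right) + \left(-2 + 6\right)\right) \left(-35\right) = \left(\left(\frac{63}{2} + \left(-2 + 1\right)\right) + \left(-2 + 6\right)\right) \left(-35\right) = \left(\left(\frac{63}{2} - 1\right) + 4\right) \left(-35\right) = \left(\frac{61}{2} + 4\right) \left(-35\right) = \frac{69}{2} \left(-35\right) = - \frac{2415}{2}$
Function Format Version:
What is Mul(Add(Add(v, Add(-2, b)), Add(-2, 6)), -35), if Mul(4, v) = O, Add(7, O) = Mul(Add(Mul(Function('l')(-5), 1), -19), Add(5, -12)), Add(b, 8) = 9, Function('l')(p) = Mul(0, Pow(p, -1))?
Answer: Rational(-2415, 2) ≈ -1207.5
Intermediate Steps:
Function('l')(p) = 0
b = 1 (b = Add(-8, 9) = 1)
O = 126 (O = Add(-7, Mul(Add(Mul(0, 1), -19), Add(5, -12))) = Add(-7, Mul(Add(0, -19), -7)) = Add(-7, Mul(-19, -7)) = Add(-7, 133) = 126)
v = Rational(63, 2) (v = Mul(Rational(1, 4), 126) = Rational(63, 2) ≈ 31.500)
Mul(Add(Add(v, Add(-2, b)), Add(-2, 6)), -35) = Mul(Add(Add(Rational(63, 2), Add(-2, 1)), Add(-2, 6)), -35) = Mul(Add(Add(Rational(63, 2), -1), 4), -35) = Mul(Add(Rational(61, 2), 4), -35) = Mul(Rational(69, 2), -35) = Rational(-2415, 2)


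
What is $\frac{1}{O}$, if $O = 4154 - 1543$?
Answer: $\frac{1}{2611} \approx 0.000383$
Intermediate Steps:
$O = 2611$
$\frac{1}{O} = \frac{1}{2611}$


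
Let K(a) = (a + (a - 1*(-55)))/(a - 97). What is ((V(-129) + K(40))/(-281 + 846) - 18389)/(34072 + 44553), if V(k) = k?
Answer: -197408411/844039375 ≈ -0.23389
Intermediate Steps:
K(a) = (55 + 2*a)/(-97 + a) (K(a) = (a + (a + 55))/(-97 + a) = (a + (55 + a))/(-97 + a) = (55 + 2*a)/(-97 + a))
((V(-129) + K(40))/(-281 + 846) - 18389)/(34072 + 44553) = ((-129 + (55 + 2*40)/(-97 + 40))/(-281 + 846) - 18389)/(34072 + 44553) = ((-129 + (55 + 80)/(-57))/565 - 18389)/78625 = ((-129 - 1/57*135)*(1/565) - 18389)*(1/78625) = ((-129 - 45/19)*(1/565) - 18389)*(1/78625) = (-2496/19*1/565 - 18389)*(1/78625) = (-2496/10735 - 18389)*(1/78625) = -197408411/10735*1/78625 = -197408411/844039375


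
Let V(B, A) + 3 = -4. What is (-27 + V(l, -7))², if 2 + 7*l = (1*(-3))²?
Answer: 1156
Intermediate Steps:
l = 1 (l = -2/7 + (1*(-3))²/7 = -2/7 + (⅐)*(-3)² = -2/7 + (⅐)*9 = -2/7 + 9/7 = 1)
V(B, A) = -7 (V(B, A) = -3 - 4 = -7)
(-27 + V(l, -7))² = (-27 - 7)² = (-34)² = 1156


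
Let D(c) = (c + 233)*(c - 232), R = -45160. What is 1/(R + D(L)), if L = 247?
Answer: -1/37960 ≈ -2.6344e-5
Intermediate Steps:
D(c) = (-232 + c)*(233 + c) (D(c) = (233 + c)*(-232 + c) = (-232 + c)*(233 + c))
1/(R + D(L)) = 1/(-45160 + (-54056 + 247 + 247**2)) = 1/(-45160 + (-54056 + 247 + 61009)) = 1/(-45160 + 7200) = 1/(-37960) = -1/37960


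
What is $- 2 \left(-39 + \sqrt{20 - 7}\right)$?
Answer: $78 - 2 \sqrt{13} \approx 70.789$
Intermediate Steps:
$- 2 \left(-39 + \sqrt{20 - 7}\right) = - 2 \left(-39 + \sqrt{13}\right) = 78 - 2 \sqrt{13}$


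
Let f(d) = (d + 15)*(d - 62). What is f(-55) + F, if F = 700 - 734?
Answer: 4646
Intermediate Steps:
F = -34
f(d) = (-62 + d)*(15 + d) (f(d) = (15 + d)*(-62 + d) = (-62 + d)*(15 + d))
f(-55) + F = (-930 + (-55)² - 47*(-55)) - 34 = (-930 + 3025 + 2585) - 34 = 4680 - 34 = 4646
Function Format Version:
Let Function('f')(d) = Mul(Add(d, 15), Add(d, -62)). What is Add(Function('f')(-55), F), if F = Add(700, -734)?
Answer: 4646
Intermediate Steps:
F = -34
Function('f')(d) = Mul(Add(-62, d), Add(15, d)) (Function('f')(d) = Mul(Add(15, d), Add(-62, d)) = Mul(Add(-62, d), Add(15, d)))
Add(Function('f')(-55), F) = Add(Add(-930, Pow(-55, 2), Mul(-47, -55)), -34) = Add(Add(-930, 3025, 2585), -34) = Add(4680, -34) = 4646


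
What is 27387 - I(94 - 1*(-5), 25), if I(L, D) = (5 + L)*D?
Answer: 24787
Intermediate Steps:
I(L, D) = D*(5 + L)
27387 - I(94 - 1*(-5), 25) = 27387 - 25*(5 + (94 - 1*(-5))) = 27387 - 25*(5 + (94 + 5)) = 27387 - 25*(5 + 99) = 27387 - 25*104 = 27387 - 1*2600 = 27387 - 2600 = 24787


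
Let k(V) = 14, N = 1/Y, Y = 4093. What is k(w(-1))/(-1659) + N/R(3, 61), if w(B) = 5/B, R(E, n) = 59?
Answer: -482737/57232419 ≈ -0.0084347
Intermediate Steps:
N = 1/4093 ≈ 0.00024432
k(w(-1))/(-1659) + N/R(3, 61) = 14/(-1659) + (1/4093)/59 = 14*(-1/1659) + (1/4093)*(1/59) = -2/237 + 1/241487 = -482737/57232419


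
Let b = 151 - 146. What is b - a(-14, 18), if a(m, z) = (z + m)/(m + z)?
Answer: 4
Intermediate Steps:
a(m, z) = 1 (a(m, z) = (m + z)/(m + z) = 1)
b = 5
b - a(-14, 18) = 5 - 1*1 = 5 - 1 = 4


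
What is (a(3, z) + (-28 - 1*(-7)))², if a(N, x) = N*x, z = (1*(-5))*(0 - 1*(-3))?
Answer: 4356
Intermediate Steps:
z = -15 (z = -5*(0 + 3) = -5*3 = -15)
(a(3, z) + (-28 - 1*(-7)))² = (3*(-15) + (-28 - 1*(-7)))² = (-45 + (-28 + 7))² = (-45 - 21)² = (-66)² = 4356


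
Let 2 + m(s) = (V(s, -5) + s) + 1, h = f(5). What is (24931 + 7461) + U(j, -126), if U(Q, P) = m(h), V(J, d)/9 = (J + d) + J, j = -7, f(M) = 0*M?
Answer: 32346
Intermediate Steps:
f(M) = 0
V(J, d) = 9*d + 18*J (V(J, d) = 9*((J + d) + J) = 9*(d + 2*J) = 9*d + 18*J)
h = 0
m(s) = -46 + 19*s (m(s) = -2 + (((9*(-5) + 18*s) + s) + 1) = -2 + (((-45 + 18*s) + s) + 1) = -2 + ((-45 + 19*s) + 1) = -2 + (-44 + 19*s) = -46 + 19*s)
U(Q, P) = -46 (U(Q, P) = -46 + 19*0 = -46 + 0 = -46)
(24931 + 7461) + U(j, -126) = (24931 + 7461) - 46 = 32392 - 46 = 32346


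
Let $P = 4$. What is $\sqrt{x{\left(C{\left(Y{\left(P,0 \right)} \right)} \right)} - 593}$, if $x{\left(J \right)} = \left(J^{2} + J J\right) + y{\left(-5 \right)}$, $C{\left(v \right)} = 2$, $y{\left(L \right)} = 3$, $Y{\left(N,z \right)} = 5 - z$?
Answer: $i \sqrt{582} \approx 24.125 i$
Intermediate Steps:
$x{\left(J \right)} = 3 + 2 J^{2}$ ($x{\left(J \right)} = \left(J^{2} + J J\right) + 3 = \left(J^{2} + J^{2}\right) + 3 = 2 J^{2} + 3 = 3 + 2 J^{2}$)
$\sqrt{x{\left(C{\left(Y{\left(P,0 \right)} \right)} \right)} - 593} = \sqrt{\left(3 + 2 \cdot 2^{2}\right) - 593} = \sqrt{\left(3 + 2 \cdot 4\right) - 593} = \sqrt{\left(3 + 8\right) - 593} = \sqrt{11 - 593} = \sqrt{-582} = i \sqrt{582}$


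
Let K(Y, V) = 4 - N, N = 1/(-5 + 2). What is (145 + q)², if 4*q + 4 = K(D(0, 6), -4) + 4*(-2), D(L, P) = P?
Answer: 2948089/144 ≈ 20473.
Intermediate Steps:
N = -⅓ (N = 1/(-3) = -⅓ ≈ -0.33333)
K(Y, V) = 13/3 (K(Y, V) = 4 - 1*(-⅓) = 4 + ⅓ = 13/3)
q = -23/12 (q = -1 + (13/3 + 4*(-2))/4 = -1 + (13/3 - 8)/4 = -1 + (¼)*(-11/3) = -1 - 11/12 = -23/12 ≈ -1.9167)
(145 + q)² = (145 - 23/12)² = (1717/12)² = 2948089/144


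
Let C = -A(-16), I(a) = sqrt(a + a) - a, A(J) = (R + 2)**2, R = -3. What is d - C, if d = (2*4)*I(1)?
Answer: -7 + 8*sqrt(2) ≈ 4.3137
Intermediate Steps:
A(J) = 1 (A(J) = (-3 + 2)**2 = (-1)**2 = 1)
I(a) = -a + sqrt(2)*sqrt(a) (I(a) = sqrt(2*a) - a = sqrt(2)*sqrt(a) - a = -a + sqrt(2)*sqrt(a))
d = -8 + 8*sqrt(2) (d = (2*4)*(-1*1 + sqrt(2)*sqrt(1)) = 8*(-1 + sqrt(2)*1) = 8*(-1 + sqrt(2)) = -8 + 8*sqrt(2) ≈ 3.3137)
C = -1 (C = -1*1 = -1)
d - C = (-8 + 8*sqrt(2)) - 1*(-1) = (-8 + 8*sqrt(2)) + 1 = -7 + 8*sqrt(2)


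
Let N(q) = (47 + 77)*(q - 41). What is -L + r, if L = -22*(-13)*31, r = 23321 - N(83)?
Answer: 9247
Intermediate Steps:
N(q) = -5084 + 124*q (N(q) = 124*(-41 + q) = -5084 + 124*q)
r = 18113 (r = 23321 - (-5084 + 124*83) = 23321 - (-5084 + 10292) = 23321 - 1*5208 = 23321 - 5208 = 18113)
L = 8866 (L = 286*31 = 8866)
-L + r = -1*8866 + 18113 = -8866 + 18113 = 9247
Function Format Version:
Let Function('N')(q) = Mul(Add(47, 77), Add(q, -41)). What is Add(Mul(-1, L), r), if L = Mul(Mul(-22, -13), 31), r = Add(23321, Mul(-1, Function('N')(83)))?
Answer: 9247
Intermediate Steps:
Function('N')(q) = Add(-5084, Mul(124, q)) (Function('N')(q) = Mul(124, Add(-41, q)) = Add(-5084, Mul(124, q)))
r = 18113 (r = Add(23321, Mul(-1, Add(-5084, Mul(124, 83)))) = Add(23321, Mul(-1, Add(-5084, 10292))) = Add(23321, Mul(-1, 5208)) = Add(23321, -5208) = 18113)
L = 8866 (L = Mul(286, 31) = 8866)
Add(Mul(-1, L), r) = Add(Mul(-1, 8866), 18113) = Add(-8866, 18113) = 9247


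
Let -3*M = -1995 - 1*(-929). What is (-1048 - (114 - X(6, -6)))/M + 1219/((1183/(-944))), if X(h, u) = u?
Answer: -47339608/48503 ≈ -976.01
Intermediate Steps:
M = 1066/3 (M = -(-1995 - 1*(-929))/3 = -(-1995 + 929)/3 = -⅓*(-1066) = 1066/3 ≈ 355.33)
(-1048 - (114 - X(6, -6)))/M + 1219/((1183/(-944))) = (-1048 - (114 - 1*(-6)))/(1066/3) + 1219/((1183/(-944))) = (-1048 - (114 + 6))*(3/1066) + 1219/((1183*(-1/944))) = (-1048 - 1*120)*(3/1066) + 1219/(-1183/944) = (-1048 - 120)*(3/1066) + 1219*(-944/1183) = -1168*3/1066 - 1150736/1183 = -1752/533 - 1150736/1183 = -47339608/48503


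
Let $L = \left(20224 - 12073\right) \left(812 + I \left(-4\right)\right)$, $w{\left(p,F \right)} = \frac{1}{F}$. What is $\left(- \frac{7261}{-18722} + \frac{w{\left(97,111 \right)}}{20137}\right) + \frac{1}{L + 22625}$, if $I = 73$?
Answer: $\frac{1869130129304407}{4819417812799590} \approx 0.38783$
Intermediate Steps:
$L = 4238520$ ($L = \left(20224 - 12073\right) \left(812 + 73 \left(-4\right)\right) = 8151 \left(812 - 292\right) = 8151 \cdot 520 = 4238520$)
$\left(- \frac{7261}{-18722} + \frac{w{\left(97,111 \right)}}{20137}\right) + \frac{1}{L + 22625} = \left(- \frac{7261}{-18722} + \frac{1}{111 \cdot 20137}\right) + \frac{1}{4238520 + 22625} = \left(\left(-7261\right) \left(- \frac{1}{18722}\right) + \frac{1}{111} \cdot \frac{1}{20137}\right) + \frac{1}{4261145} = \left(\frac{7261}{18722} + \frac{1}{2235207}\right) + \frac{1}{4261145} = \frac{438644777}{1131014742} + \frac{1}{4261145} = \frac{1869130129304407}{4819417812799590}$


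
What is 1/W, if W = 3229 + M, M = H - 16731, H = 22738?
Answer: 1/9236 ≈ 0.00010827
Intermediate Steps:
M = 6007 (M = 22738 - 16731 = 6007)
W = 9236 (W = 3229 + 6007 = 9236)
1/W = 1/9236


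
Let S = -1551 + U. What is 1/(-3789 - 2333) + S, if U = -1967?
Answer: -21537197/6122 ≈ -3518.0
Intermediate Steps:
S = -3518 (S = -1551 - 1967 = -3518)
1/(-3789 - 2333) + S = 1/(-3789 - 2333) - 3518 = 1/(-6122) - 3518 = -1/6122 - 3518 = -21537197/6122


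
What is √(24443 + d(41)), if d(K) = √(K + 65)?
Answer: √(24443 + √106) ≈ 156.38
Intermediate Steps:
d(K) = √(65 + K)
√(24443 + d(41)) = √(24443 + √(65 + 41)) = √(24443 + √106)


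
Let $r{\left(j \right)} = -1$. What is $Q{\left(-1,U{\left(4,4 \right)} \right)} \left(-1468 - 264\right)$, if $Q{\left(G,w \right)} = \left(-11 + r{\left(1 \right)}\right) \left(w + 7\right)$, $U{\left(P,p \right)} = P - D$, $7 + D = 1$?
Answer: $353328$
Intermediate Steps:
$D = -6$ ($D = -7 + 1 = -6$)
$U{\left(P,p \right)} = 6 + P$ ($U{\left(P,p \right)} = P - -6 = P + 6 = 6 + P$)
$Q{\left(G,w \right)} = -84 - 12 w$ ($Q{\left(G,w \right)} = \left(-11 - 1\right) \left(w + 7\right) = - 12 \left(7 + w\right) = -84 - 12 w$)
$Q{\left(-1,U{\left(4,4 \right)} \right)} \left(-1468 - 264\right) = \left(-84 - 12 \left(6 + 4\right)\right) \left(-1468 - 264\right) = \left(-84 - 120\right) \left(-1732\right) = \left(-204\right) \left(-1732\right) = 353328$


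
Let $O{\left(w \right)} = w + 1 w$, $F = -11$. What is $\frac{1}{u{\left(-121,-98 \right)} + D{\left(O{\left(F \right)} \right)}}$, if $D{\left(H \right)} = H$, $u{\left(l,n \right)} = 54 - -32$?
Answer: $\frac{1}{64} \approx 0.015625$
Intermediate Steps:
$u{\left(l,n \right)} = 86$ ($u{\left(l,n \right)} = 54 + 32 = 86$)
$O{\left(w \right)} = 2 w$ ($O{\left(w \right)} = w + w = 2 w$)
$\frac{1}{u{\left(-121,-98 \right)} + D{\left(O{\left(F \right)} \right)}} = \frac{1}{86 + 2 \left(-11\right)} = \frac{1}{86 - 22} = \frac{1}{64}$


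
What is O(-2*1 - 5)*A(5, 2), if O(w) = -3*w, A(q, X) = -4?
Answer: -84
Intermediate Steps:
O(-2*1 - 5)*A(5, 2) = -3*(-2*1 - 5)*(-4) = -3*(-2 - 5)*(-4) = -3*(-7)*(-4) = 21*(-4) = -84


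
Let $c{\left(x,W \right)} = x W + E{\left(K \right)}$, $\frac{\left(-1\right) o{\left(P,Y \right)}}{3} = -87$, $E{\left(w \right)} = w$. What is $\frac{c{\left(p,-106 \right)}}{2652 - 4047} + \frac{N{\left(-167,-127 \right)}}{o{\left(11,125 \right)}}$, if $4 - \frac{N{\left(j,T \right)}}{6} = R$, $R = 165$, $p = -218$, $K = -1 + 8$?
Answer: $- \frac{54671}{2697} \approx -20.271$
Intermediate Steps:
$K = 7$
$o{\left(P,Y \right)} = 261$ ($o{\left(P,Y \right)} = \left(-3\right) \left(-87\right) = 261$)
$N{\left(j,T \right)} = -966$ ($N{\left(j,T \right)} = 24 - 990 = -966$)
$c{\left(x,W \right)} = 7 + W x$ ($c{\left(x,W \right)} = x W + 7 = W x + 7 = 7 + W x$)
$\frac{c{\left(p,-106 \right)}}{2652 - 4047} + \frac{N{\left(-167,-127 \right)}}{o{\left(11,125 \right)}} = \frac{7 - -23108}{2652 - 4047} - \frac{966}{261} = \frac{7 + 23108}{2652 - 4047} - \frac{322}{87} = \frac{23115}{-1395} - \frac{322}{87} = 23115 \left(- \frac{1}{1395}\right) - \frac{322}{87} = - \frac{1541}{93} - \frac{322}{87} = - \frac{54671}{2697}$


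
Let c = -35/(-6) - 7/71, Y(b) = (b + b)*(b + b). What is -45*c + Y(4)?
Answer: -27557/142 ≈ -194.06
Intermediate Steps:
Y(b) = 4*b² (Y(b) = (2*b)*(2*b) = 4*b²)
c = 2443/426 (c = -35*(-⅙) - 7*1/71 = 35/6 - 7/71 = 2443/426 ≈ 5.7347)
-45*c + Y(4) = -45*2443/426 + 4*4² = -36645/142 + 4*16 = -36645/142 + 64 = -27557/142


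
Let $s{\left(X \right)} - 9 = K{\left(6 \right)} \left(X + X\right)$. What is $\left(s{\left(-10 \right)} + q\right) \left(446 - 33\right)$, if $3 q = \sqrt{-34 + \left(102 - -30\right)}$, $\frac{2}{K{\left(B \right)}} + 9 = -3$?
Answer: $\frac{15281}{3} + \frac{2891 \sqrt{2}}{3} \approx 6456.5$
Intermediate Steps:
$K{\left(B \right)} = - \frac{1}{6}$ ($K{\left(B \right)} = \frac{2}{-9 - 3} = \frac{2}{-12} = 2 \left(- \frac{1}{12}\right) = - \frac{1}{6}$)
$q = \frac{7 \sqrt{2}}{3}$ ($q = \frac{\sqrt{-34 + \left(102 - -30\right)}}{3} = \frac{\sqrt{-34 + \left(102 + 30\right)}}{3} = \frac{\sqrt{-34 + 132}}{3} = \frac{\sqrt{98}}{3} = \frac{7 \sqrt{2}}{3} \approx 3.2998$)
$s{\left(X \right)} = 9 - \frac{X}{3}$ ($s{\left(X \right)} = 9 - \frac{X + X}{6} = 9 - \frac{2 X}{6} = 9 - \frac{X}{3}$)
$\left(s{\left(-10 \right)} + q\right) \left(446 - 33\right) = \left(\left(9 - - \frac{10}{3}\right) + \frac{7 \sqrt{2}}{3}\right) \left(446 - 33\right) = \left(\left(9 + \frac{10}{3}\right) + \frac{7 \sqrt{2}}{3}\right) 413 = \left(\frac{37}{3} + \frac{7 \sqrt{2}}{3}\right) 413 = \frac{15281}{3} + \frac{2891 \sqrt{2}}{3}$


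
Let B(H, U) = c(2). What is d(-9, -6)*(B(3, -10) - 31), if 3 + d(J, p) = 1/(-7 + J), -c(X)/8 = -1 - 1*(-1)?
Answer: 1519/16 ≈ 94.938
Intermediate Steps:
c(X) = 0 (c(X) = -8*(-1 - 1*(-1)) = -8*(-1 + 1) = -8*0 = 0)
B(H, U) = 0
d(J, p) = -3 + 1/(-7 + J)
d(-9, -6)*(B(3, -10) - 31) = ((22 - 3*(-9))/(-7 - 9))*(0 - 31) = ((22 + 27)/(-16))*(-31) = -1/16*49*(-31) = -49/16*(-31) = 1519/16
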